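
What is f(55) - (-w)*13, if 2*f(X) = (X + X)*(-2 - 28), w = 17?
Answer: -1429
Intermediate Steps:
f(X) = -30*X (f(X) = ((X + X)*(-2 - 28))/2 = ((2*X)*(-30))/2 = (-60*X)/2 = -30*X)
f(55) - (-w)*13 = -30*55 - (-1*17)*13 = -1650 - (-17)*13 = -1650 - 1*(-221) = -1650 + 221 = -1429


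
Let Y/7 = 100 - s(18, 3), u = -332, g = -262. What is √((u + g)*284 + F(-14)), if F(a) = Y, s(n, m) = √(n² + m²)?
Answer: √(-167996 - 21*√37) ≈ 410.03*I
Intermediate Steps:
s(n, m) = √(m² + n²)
Y = 700 - 21*√37 (Y = 7*(100 - √(3² + 18²)) = 7*(100 - √(9 + 324)) = 7*(100 - √333) = 7*(100 - 3*√37) = 700 - 21*√37 ≈ 572.26)
F(a) = 700 - 21*√37
√((u + g)*284 + F(-14)) = √((-332 - 262)*284 + (700 - 21*√37)) = √(-594*284 + (700 - 21*√37)) = √(-168696 + (700 - 21*√37)) = √(-167996 - 21*√37)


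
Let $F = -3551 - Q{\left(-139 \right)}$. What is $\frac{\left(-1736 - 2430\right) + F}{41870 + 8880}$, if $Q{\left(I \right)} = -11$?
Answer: $- \frac{3853}{25375} \approx -0.15184$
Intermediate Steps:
$F = -3540$ ($F = -3551 - -11 = -3551 + 11 = -3540$)
$\frac{\left(-1736 - 2430\right) + F}{41870 + 8880} = \frac{\left(-1736 - 2430\right) - 3540}{41870 + 8880} = \frac{-4166 - 3540}{50750} = \left(-7706\right) \frac{1}{50750} = - \frac{3853}{25375}$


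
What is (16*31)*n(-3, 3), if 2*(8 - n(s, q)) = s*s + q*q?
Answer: -496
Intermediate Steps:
n(s, q) = 8 - q²/2 - s²/2 (n(s, q) = 8 - (s*s + q*q)/2 = 8 - (s² + q²)/2 = 8 - (q² + s²)/2 = 8 + (-q²/2 - s²/2) = 8 - q²/2 - s²/2)
(16*31)*n(-3, 3) = (16*31)*(8 - ½*3² - ½*(-3)²) = 496*(8 - ½*9 - ½*9) = 496*(8 - 9/2 - 9/2) = 496*(-1) = -496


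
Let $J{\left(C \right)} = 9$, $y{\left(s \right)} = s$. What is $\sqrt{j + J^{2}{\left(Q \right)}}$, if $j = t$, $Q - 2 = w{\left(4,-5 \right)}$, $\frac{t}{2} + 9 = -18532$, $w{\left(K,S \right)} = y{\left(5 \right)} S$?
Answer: $i \sqrt{37001} \approx 192.36 i$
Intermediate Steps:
$w{\left(K,S \right)} = 5 S$
$t = -37082$ ($t = -18 + 2 \left(-18532\right) = -18 - 37064 = -37082$)
$Q = -23$ ($Q = 2 + 5 \left(-5\right) = 2 - 25 = -23$)
$j = -37082$
$\sqrt{j + J^{2}{\left(Q \right)}} = \sqrt{-37082 + 9^{2}} = \sqrt{-37082 + 81} = \sqrt{-37001} = i \sqrt{37001}$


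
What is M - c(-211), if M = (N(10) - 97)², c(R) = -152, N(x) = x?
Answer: 7721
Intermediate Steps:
M = 7569 (M = (10 - 97)² = (-87)² = 7569)
M - c(-211) = 7569 - 1*(-152) = 7569 + 152 = 7721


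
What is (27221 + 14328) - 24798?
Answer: 16751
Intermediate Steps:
(27221 + 14328) - 24798 = 41549 - 24798 = 16751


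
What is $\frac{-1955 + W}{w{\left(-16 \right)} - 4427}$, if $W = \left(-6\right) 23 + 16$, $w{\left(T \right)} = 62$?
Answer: $\frac{2077}{4365} \approx 0.47583$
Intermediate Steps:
$W = -122$ ($W = -138 + 16 = -122$)
$\frac{-1955 + W}{w{\left(-16 \right)} - 4427} = \frac{-1955 - 122}{62 - 4427} = - \frac{2077}{-4365} = \left(-2077\right) \left(- \frac{1}{4365}\right) = \frac{2077}{4365}$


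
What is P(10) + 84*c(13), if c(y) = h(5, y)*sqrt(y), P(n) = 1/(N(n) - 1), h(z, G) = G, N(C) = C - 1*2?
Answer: 1/7 + 1092*sqrt(13) ≈ 3937.4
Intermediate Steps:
N(C) = -2 + C (N(C) = C - 2 = -2 + C)
P(n) = 1/(-3 + n) (P(n) = 1/((-2 + n) - 1) = 1/(-3 + n))
c(y) = y**(3/2) (c(y) = y*sqrt(y) = y**(3/2))
P(10) + 84*c(13) = 1/(-3 + 10) + 84*13**(3/2) = 1/7 + 84*(13*sqrt(13)) = 1/7 + 1092*sqrt(13)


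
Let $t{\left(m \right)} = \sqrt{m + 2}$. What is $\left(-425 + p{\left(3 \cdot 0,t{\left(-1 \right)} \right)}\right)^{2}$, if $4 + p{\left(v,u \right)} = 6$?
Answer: $178929$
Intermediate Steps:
$t{\left(m \right)} = \sqrt{2 + m}$
$p{\left(v,u \right)} = 2$ ($p{\left(v,u \right)} = -4 + 6 = 2$)
$\left(-425 + p{\left(3 \cdot 0,t{\left(-1 \right)} \right)}\right)^{2} = \left(-425 + 2\right)^{2} = \left(-423\right)^{2} = 178929$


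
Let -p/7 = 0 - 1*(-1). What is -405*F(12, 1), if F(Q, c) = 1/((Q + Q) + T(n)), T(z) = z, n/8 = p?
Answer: 405/32 ≈ 12.656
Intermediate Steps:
p = -7 (p = -7*(0 - 1*(-1)) = -7*(0 + 1) = -7*1 = -7)
n = -56 (n = 8*(-7) = -56)
F(Q, c) = 1/(-56 + 2*Q) (F(Q, c) = 1/((Q + Q) - 56) = 1/(2*Q - 56) = 1/(-56 + 2*Q))
-405*F(12, 1) = -405/(2*(-28 + 12)) = -405/(2*(-16)) = -405*(-1)/(2*16) = -405*(-1/32) = 405/32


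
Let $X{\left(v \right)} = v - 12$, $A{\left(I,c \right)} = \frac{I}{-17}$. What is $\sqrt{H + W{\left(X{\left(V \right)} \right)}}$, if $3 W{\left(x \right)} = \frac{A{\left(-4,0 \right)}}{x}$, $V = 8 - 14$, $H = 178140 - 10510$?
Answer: $\frac{2 \sqrt{981012642}}{153} \approx 409.43$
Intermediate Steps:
$H = 167630$ ($H = 178140 - 10510 = 167630$)
$A{\left(I,c \right)} = - \frac{I}{17}$ ($A{\left(I,c \right)} = I \left(- \frac{1}{17}\right) = - \frac{I}{17}$)
$V = -6$ ($V = 8 - 14 = -6$)
$X{\left(v \right)} = -12 + v$ ($X{\left(v \right)} = v - 12 = -12 + v$)
$W{\left(x \right)} = \frac{4}{51 x}$ ($W{\left(x \right)} = \frac{\left(- \frac{1}{17}\right) \left(-4\right) \frac{1}{x}}{3} = \frac{\frac{4}{17} \frac{1}{x}}{3} = \frac{4}{51 x}$)
$\sqrt{H + W{\left(X{\left(V \right)} \right)}} = \sqrt{167630 + \frac{4}{51 \left(-12 - 6\right)}} = \sqrt{167630 + \frac{4}{51 \left(-18\right)}} = \sqrt{167630 + \frac{4}{51} \left(- \frac{1}{18}\right)} = \sqrt{167630 - \frac{2}{459}} = \sqrt{\frac{76942168}{459}} = \frac{2 \sqrt{981012642}}{153}$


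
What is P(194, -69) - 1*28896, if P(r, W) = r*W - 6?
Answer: -42288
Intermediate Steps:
P(r, W) = -6 + W*r (P(r, W) = W*r - 6 = -6 + W*r)
P(194, -69) - 1*28896 = (-6 - 69*194) - 1*28896 = (-6 - 13386) - 28896 = -13392 - 28896 = -42288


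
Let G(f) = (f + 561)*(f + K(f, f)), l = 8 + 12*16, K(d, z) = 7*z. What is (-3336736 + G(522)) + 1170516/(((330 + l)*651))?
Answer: 68193764446/57505 ≈ 1.1859e+6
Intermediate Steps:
l = 200 (l = 8 + 192 = 200)
G(f) = 8*f*(561 + f) (G(f) = (f + 561)*(f + 7*f) = (561 + f)*(8*f) = 8*f*(561 + f))
(-3336736 + G(522)) + 1170516/(((330 + l)*651)) = (-3336736 + 8*522*(561 + 522)) + 1170516/(((330 + 200)*651)) = (-3336736 + 8*522*1083) + 1170516/((530*651)) = (-3336736 + 4522608) + 1170516/345030 = 1185872 + 1170516*(1/345030) = 1185872 + 195086/57505 = 68193764446/57505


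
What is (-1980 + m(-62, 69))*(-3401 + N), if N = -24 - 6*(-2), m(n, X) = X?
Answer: 6522243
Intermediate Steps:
N = -12 (N = -24 + 12 = -12)
(-1980 + m(-62, 69))*(-3401 + N) = (-1980 + 69)*(-3401 - 12) = -1911*(-3413) = 6522243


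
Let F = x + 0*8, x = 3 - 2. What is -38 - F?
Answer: -39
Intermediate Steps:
x = 1
F = 1 (F = 1 + 0*8 = 1 + 0 = 1)
-38 - F = -38 - 1*1 = -38 - 1 = -39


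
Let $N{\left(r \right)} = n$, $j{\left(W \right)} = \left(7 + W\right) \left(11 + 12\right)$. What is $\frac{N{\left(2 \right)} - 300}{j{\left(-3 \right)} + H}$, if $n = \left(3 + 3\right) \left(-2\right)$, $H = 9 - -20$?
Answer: $- \frac{312}{121} \approx -2.5785$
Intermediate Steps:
$H = 29$ ($H = 9 + 20 = 29$)
$j{\left(W \right)} = 161 + 23 W$ ($j{\left(W \right)} = \left(7 + W\right) 23 = 161 + 23 W$)
$n = -12$ ($n = 6 \left(-2\right) = -12$)
$N{\left(r \right)} = -12$
$\frac{N{\left(2 \right)} - 300}{j{\left(-3 \right)} + H} = \frac{-12 - 300}{\left(161 + 23 \left(-3\right)\right) + 29} = - \frac{312}{\left(161 - 69\right) + 29} = - \frac{312}{92 + 29} = - \frac{312}{121}$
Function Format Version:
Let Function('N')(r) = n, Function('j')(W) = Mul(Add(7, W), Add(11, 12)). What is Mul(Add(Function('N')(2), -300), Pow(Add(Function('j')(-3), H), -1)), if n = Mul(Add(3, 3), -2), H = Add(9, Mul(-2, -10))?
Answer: Rational(-312, 121) ≈ -2.5785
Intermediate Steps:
H = 29 (H = Add(9, 20) = 29)
Function('j')(W) = Add(161, Mul(23, W)) (Function('j')(W) = Mul(Add(7, W), 23) = Add(161, Mul(23, W)))
n = -12 (n = Mul(6, -2) = -12)
Function('N')(r) = -12
Mul(Add(Function('N')(2), -300), Pow(Add(Function('j')(-3), H), -1)) = Mul(Add(-12, -300), Pow(Add(Add(161, Mul(23, -3)), 29), -1)) = Mul(-312, Pow(Add(Add(161, -69), 29), -1)) = Mul(-312, Pow(Add(92, 29), -1)) = Mul(-312, Pow(121, -1)) = Mul(-312, Rational(1, 121)) = Rational(-312, 121)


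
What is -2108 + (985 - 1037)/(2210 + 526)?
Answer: -1441885/684 ≈ -2108.0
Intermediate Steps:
-2108 + (985 - 1037)/(2210 + 526) = -2108 - 52/2736 = -2108 - 52*1/2736 = -2108 - 13/684 = -1441885/684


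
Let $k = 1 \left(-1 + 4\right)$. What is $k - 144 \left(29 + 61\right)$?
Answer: $-12957$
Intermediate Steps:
$k = 3$ ($k = 1 \cdot 3 = 3$)
$k - 144 \left(29 + 61\right) = 3 - 144 \left(29 + 61\right) = 3 - 12960 = -12957$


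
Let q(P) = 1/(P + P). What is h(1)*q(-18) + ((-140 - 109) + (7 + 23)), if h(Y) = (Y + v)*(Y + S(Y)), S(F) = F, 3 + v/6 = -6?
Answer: -3889/18 ≈ -216.06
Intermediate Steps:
v = -54 (v = -18 + 6*(-6) = -18 - 36 = -54)
q(P) = 1/(2*P)
h(Y) = 2*Y*(-54 + Y) (h(Y) = (Y - 54)*(Y + Y) = (-54 + Y)*(2*Y) = 2*Y*(-54 + Y))
h(1)*q(-18) + ((-140 - 109) + (7 + 23)) = (2*1*(-54 + 1))*((½)/(-18)) + ((-140 - 109) + (7 + 23)) = (2*1*(-53))*((½)*(-1/18)) + (-249 + 30) = -106*(-1/36) - 219 = 53/18 - 219 = -3889/18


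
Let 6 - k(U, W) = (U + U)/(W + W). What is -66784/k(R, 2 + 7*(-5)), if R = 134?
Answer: -550968/83 ≈ -6638.2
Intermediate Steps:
k(U, W) = 6 - U/W (k(U, W) = 6 - (U + U)/(W + W) = 6 - 2*U/(2*W) = 6 - 2*U*1/(2*W) = 6 - U/W)
-66784/k(R, 2 + 7*(-5)) = -66784/(6 - 1*134/(2 + 7*(-5))) = -66784/(6 - 1*134/(2 - 35)) = -66784/(6 - 1*134/(-33)) = -66784/(6 - 1*134*(-1/33)) = -66784/(6 + 134/33) = -66784/332/33 = -66784*33/332 = -550968/83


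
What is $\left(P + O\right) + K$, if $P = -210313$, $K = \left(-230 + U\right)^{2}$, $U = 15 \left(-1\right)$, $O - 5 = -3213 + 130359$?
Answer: $-23137$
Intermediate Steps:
$O = 127151$ ($O = 5 + \left(-3213 + 130359\right) = 5 + 127146 = 127151$)
$U = -15$
$K = 60025$ ($K = \left(-230 - 15\right)^{2} = \left(-245\right)^{2} = 60025$)
$\left(P + O\right) + K = \left(-210313 + 127151\right) + 60025 = -83162 + 60025 = -23137$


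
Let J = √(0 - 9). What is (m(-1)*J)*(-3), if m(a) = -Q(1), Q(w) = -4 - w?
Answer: -45*I ≈ -45.0*I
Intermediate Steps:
J = 3*I (J = √(-9) = 3*I ≈ 3.0*I)
m(a) = 5 (m(a) = -(-4 - 1*1) = -(-4 - 1) = -1*(-5) = 5)
(m(-1)*J)*(-3) = (5*(3*I))*(-3) = (15*I)*(-3) = -45*I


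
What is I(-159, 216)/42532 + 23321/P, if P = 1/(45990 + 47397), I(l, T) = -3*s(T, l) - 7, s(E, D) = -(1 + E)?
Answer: 3308197026836/1519 ≈ 2.1779e+9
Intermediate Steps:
s(E, D) = -1 - E
I(l, T) = -4 + 3*T (I(l, T) = -3*(-1 - T) - 7 = (3 + 3*T) - 7 = -4 + 3*T)
P = 1/93387 ≈ 1.0708e-5
I(-159, 216)/42532 + 23321/P = (-4 + 3*216)/42532 + 23321/(1/93387) = (-4 + 648)*(1/42532) + 23321*93387 = 644*(1/42532) + 2177878227 = 23/1519 + 2177878227 = 3308197026836/1519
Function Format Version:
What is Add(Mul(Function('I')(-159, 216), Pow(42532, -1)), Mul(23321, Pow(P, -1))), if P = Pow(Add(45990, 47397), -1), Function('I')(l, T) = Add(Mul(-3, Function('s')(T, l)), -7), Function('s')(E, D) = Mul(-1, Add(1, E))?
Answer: Rational(3308197026836, 1519) ≈ 2.1779e+9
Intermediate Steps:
Function('s')(E, D) = Add(-1, Mul(-1, E))
Function('I')(l, T) = Add(-4, Mul(3, T)) (Function('I')(l, T) = Add(Mul(-3, Add(-1, Mul(-1, T))), -7) = Add(Add(3, Mul(3, T)), -7) = Add(-4, Mul(3, T)))
P = Rational(1, 93387) (P = Pow(93387, -1) = Rational(1, 93387) ≈ 1.0708e-5)
Add(Mul(Function('I')(-159, 216), Pow(42532, -1)), Mul(23321, Pow(P, -1))) = Add(Mul(Add(-4, Mul(3, 216)), Pow(42532, -1)), Mul(23321, Pow(Rational(1, 93387), -1))) = Add(Mul(Add(-4, 648), Rational(1, 42532)), Mul(23321, 93387)) = Add(Mul(644, Rational(1, 42532)), 2177878227) = Add(Rational(23, 1519), 2177878227) = Rational(3308197026836, 1519)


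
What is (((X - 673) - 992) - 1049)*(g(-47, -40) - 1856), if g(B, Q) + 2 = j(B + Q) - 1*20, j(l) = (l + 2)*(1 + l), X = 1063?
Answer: -8968232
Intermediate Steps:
j(l) = (1 + l)*(2 + l) (j(l) = (2 + l)*(1 + l) = (1 + l)*(2 + l))
g(B, Q) = -20 + (B + Q)**2 + 3*B + 3*Q (g(B, Q) = -2 + ((2 + (B + Q)**2 + 3*(B + Q)) - 1*20) = -2 + ((2 + (B + Q)**2 + (3*B + 3*Q)) - 20) = -2 + ((2 + (B + Q)**2 + 3*B + 3*Q) - 20) = -2 + (-18 + (B + Q)**2 + 3*B + 3*Q) = -20 + (B + Q)**2 + 3*B + 3*Q)
(((X - 673) - 992) - 1049)*(g(-47, -40) - 1856) = (((1063 - 673) - 992) - 1049)*((-20 + (-47 - 40)**2 + 3*(-47) + 3*(-40)) - 1856) = ((390 - 992) - 1049)*((-20 + (-87)**2 - 141 - 120) - 1856) = (-602 - 1049)*((-20 + 7569 - 141 - 120) - 1856) = -1651*(7288 - 1856) = -1651*5432 = -8968232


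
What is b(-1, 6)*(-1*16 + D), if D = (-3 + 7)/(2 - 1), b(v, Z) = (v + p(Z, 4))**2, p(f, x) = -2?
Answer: -108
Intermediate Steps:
b(v, Z) = (-2 + v)**2 (b(v, Z) = (v - 2)**2 = (-2 + v)**2)
D = 4 (D = 4/1 = 4*1 = 4)
b(-1, 6)*(-1*16 + D) = (-2 - 1)**2*(-1*16 + 4) = (-3)**2*(-16 + 4) = 9*(-12) = -108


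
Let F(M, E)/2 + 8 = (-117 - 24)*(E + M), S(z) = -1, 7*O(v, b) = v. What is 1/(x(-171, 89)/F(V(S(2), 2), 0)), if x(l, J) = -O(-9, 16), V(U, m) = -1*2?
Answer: 3836/9 ≈ 426.22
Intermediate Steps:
O(v, b) = v/7
V(U, m) = -2
x(l, J) = 9/7 (x(l, J) = -(-9)/7 = -1*(-9/7) = 9/7)
F(M, E) = -16 - 282*E - 282*M (F(M, E) = -16 + 2*((-117 - 24)*(E + M)) = -16 + 2*(-141*(E + M)) = -16 + 2*(-141*E - 141*M) = -16 + (-282*E - 282*M) = -16 - 282*E - 282*M)
1/(x(-171, 89)/F(V(S(2), 2), 0)) = 1/(9/(7*(-16 - 282*0 - 282*(-2)))) = 1/(9/(7*(-16 + 0 + 564))) = 1/((9/7)/548) = 1/((9/7)*(1/548)) = 1/(9/3836) = 3836/9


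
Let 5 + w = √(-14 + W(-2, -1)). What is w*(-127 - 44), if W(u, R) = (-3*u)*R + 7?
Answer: 855 - 171*I*√13 ≈ 855.0 - 616.55*I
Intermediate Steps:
W(u, R) = 7 - 3*R*u (W(u, R) = -3*R*u + 7 = 7 - 3*R*u)
w = -5 + I*√13 (w = -5 + √(-14 + (7 - 3*(-1)*(-2))) = -5 + √(-14 + (7 - 6)) = -5 + √(-14 + 1) = -5 + √(-13) = -5 + I*√13 ≈ -5.0 + 3.6056*I)
w*(-127 - 44) = (-5 + I*√13)*(-127 - 44) = (-5 + I*√13)*(-171) = 855 - 171*I*√13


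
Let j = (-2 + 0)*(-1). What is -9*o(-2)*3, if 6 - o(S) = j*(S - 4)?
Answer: -486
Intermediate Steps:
j = 2 (j = -2*(-1) = 2)
o(S) = 14 - 2*S (o(S) = 6 - 2*(S - 4) = 6 - 2*(-4 + S) = 6 - (-8 + 2*S) = 6 + (8 - 2*S) = 14 - 2*S)
-9*o(-2)*3 = -9*(14 - 2*(-2))*3 = -9*(14 + 4)*3 = -9*18*3 = -162*3 = -486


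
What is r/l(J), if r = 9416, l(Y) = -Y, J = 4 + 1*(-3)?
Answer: -9416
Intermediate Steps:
J = 1 (J = 4 - 3 = 1)
r/l(J) = 9416/((-1*1)) = 9416/(-1) = 9416*(-1) = -9416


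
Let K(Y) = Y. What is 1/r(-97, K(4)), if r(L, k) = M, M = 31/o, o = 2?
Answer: 2/31 ≈ 0.064516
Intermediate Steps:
M = 31/2 ≈ 15.500
r(L, k) = 31/2
1/r(-97, K(4)) = 1/(31/2) = 2/31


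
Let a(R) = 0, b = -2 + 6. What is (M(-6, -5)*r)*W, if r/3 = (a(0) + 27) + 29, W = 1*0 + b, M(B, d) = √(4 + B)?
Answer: 672*I*√2 ≈ 950.35*I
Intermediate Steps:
b = 4
W = 4 (W = 1*0 + 4 = 0 + 4 = 4)
r = 168 (r = 3*((0 + 27) + 29) = 3*(27 + 29) = 3*56 = 168)
(M(-6, -5)*r)*W = (√(4 - 6)*168)*4 = (√(-2)*168)*4 = ((I*√2)*168)*4 = (168*I*√2)*4 = 672*I*√2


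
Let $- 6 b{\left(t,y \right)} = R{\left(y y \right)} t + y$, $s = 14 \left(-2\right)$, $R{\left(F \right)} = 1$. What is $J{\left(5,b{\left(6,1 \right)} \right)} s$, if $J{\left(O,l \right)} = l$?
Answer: $\frac{98}{3} \approx 32.667$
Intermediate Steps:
$s = -28$
$b{\left(t,y \right)} = - \frac{t}{6} - \frac{y}{6}$ ($b{\left(t,y \right)} = - \frac{1 t + y}{6} = - \frac{t + y}{6} = - \frac{t}{6} - \frac{y}{6}$)
$J{\left(5,b{\left(6,1 \right)} \right)} s = \left(\left(- \frac{1}{6}\right) 6 - \frac{1}{6}\right) \left(-28\right) = \left(-1 - \frac{1}{6}\right) \left(-28\right) = \left(- \frac{7}{6}\right) \left(-28\right) = \frac{98}{3}$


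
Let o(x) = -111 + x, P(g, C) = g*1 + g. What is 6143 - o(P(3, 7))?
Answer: 6248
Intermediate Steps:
P(g, C) = 2*g (P(g, C) = g + g = 2*g)
6143 - o(P(3, 7)) = 6143 - (-111 + 2*3) = 6143 - (-111 + 6) = 6143 - 1*(-105) = 6143 + 105 = 6248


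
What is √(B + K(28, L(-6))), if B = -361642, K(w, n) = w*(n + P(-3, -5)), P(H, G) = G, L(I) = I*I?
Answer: 9*I*√4454 ≈ 600.64*I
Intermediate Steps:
L(I) = I²
K(w, n) = w*(-5 + n) (K(w, n) = w*(n - 5) = w*(-5 + n))
√(B + K(28, L(-6))) = √(-361642 + 28*(-5 + (-6)²)) = √(-361642 + 28*(-5 + 36)) = √(-361642 + 28*31) = √(-361642 + 868) = √(-360774) = 9*I*√4454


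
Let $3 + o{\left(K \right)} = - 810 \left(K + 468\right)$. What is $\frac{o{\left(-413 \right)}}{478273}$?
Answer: $- \frac{44553}{478273} \approx -0.093154$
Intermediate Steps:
$o{\left(K \right)} = -379083 - 810 K$ ($o{\left(K \right)} = -3 - 810 \left(K + 468\right) = -3 - 810 \left(468 + K\right) = -3 - \left(379080 + 810 K\right) = -379083 - 810 K$)
$\frac{o{\left(-413 \right)}}{478273} = \frac{-379083 - -334530}{478273} = \left(-379083 + 334530\right) \frac{1}{478273} = \left(-44553\right) \frac{1}{478273} = - \frac{44553}{478273}$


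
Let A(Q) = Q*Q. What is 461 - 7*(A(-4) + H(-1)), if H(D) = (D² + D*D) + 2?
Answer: 321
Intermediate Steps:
H(D) = 2 + 2*D² (H(D) = (D² + D²) + 2 = 2*D² + 2 = 2 + 2*D²)
A(Q) = Q²
461 - 7*(A(-4) + H(-1)) = 461 - 7*((-4)² + (2 + 2*(-1)²)) = 461 - 7*(16 + (2 + 2*1)) = 461 - 7*(16 + (2 + 2)) = 461 - 7*(16 + 4) = 461 - 7*20 = 461 - 1*140 = 461 - 140 = 321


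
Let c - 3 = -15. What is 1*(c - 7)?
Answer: -19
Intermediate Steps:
c = -12 (c = 3 - 15 = -12)
1*(c - 7) = 1*(-12 - 7) = 1*(-19) = -19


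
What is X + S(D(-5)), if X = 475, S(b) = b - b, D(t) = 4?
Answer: 475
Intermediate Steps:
S(b) = 0
X + S(D(-5)) = 475 + 0 = 475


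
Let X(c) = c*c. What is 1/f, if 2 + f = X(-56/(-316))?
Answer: -6241/12286 ≈ -0.50798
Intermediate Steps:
X(c) = c²
f = -12286/6241 (f = -2 + (-56/(-316))² = -2 + (-56*(-1/316))² = -2 + (14/79)² = -2 + 196/6241 = -12286/6241 ≈ -1.9686)
1/f = 1/(-12286/6241) = -6241/12286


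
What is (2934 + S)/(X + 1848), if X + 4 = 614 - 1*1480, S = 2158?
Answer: 2546/489 ≈ 5.2065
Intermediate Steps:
X = -870 (X = -4 + (614 - 1*1480) = -4 + (614 - 1480) = -4 - 866 = -870)
(2934 + S)/(X + 1848) = (2934 + 2158)/(-870 + 1848) = 5092/978 = 5092*(1/978) = 2546/489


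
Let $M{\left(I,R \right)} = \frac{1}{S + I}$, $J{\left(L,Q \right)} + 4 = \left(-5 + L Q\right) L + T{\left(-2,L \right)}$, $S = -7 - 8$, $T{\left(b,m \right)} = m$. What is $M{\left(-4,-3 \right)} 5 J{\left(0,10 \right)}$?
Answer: $\frac{20}{19} \approx 1.0526$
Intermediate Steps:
$S = -15$ ($S = -7 - 8 = -15$)
$J{\left(L,Q \right)} = -4 + L + L \left(-5 + L Q\right)$ ($J{\left(L,Q \right)} = -4 + \left(\left(-5 + L Q\right) L + L\right) = -4 + \left(L \left(-5 + L Q\right) + L\right) = -4 + \left(L + L \left(-5 + L Q\right)\right) = -4 + L + L \left(-5 + L Q\right)$)
$M{\left(I,R \right)} = \frac{1}{-15 + I}$
$M{\left(-4,-3 \right)} 5 J{\left(0,10 \right)} = \frac{1}{-15 - 4} \cdot 5 \left(-4 - 0 + 10 \cdot 0^{2}\right) = \frac{1}{-19} \cdot 5 \left(-4 + 0 + 10 \cdot 0\right) = \left(- \frac{1}{19}\right) 5 \left(-4 + 0 + 0\right) = \left(- \frac{5}{19}\right) \left(-4\right) = \frac{20}{19}$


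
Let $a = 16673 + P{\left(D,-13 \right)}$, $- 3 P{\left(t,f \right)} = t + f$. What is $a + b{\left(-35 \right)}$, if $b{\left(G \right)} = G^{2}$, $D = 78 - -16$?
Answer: $17871$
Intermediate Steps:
$D = 94$ ($D = 78 + 16 = 94$)
$P{\left(t,f \right)} = - \frac{f}{3} - \frac{t}{3}$ ($P{\left(t,f \right)} = - \frac{t + f}{3} = - \frac{f + t}{3} = - \frac{f}{3} - \frac{t}{3}$)
$a = 16646$ ($a = 16673 - 27 = 16646$)
$a + b{\left(-35 \right)} = 16646 + \left(-35\right)^{2} = 16646 + 1225 = 17871$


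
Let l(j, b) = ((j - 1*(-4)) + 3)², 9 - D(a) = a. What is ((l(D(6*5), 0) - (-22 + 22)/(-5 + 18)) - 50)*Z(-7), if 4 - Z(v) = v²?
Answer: -6570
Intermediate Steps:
D(a) = 9 - a
Z(v) = 4 - v²
l(j, b) = (7 + j)² (l(j, b) = ((j + 4) + 3)² = ((4 + j) + 3)² = (7 + j)²)
((l(D(6*5), 0) - (-22 + 22)/(-5 + 18)) - 50)*Z(-7) = (((7 + (9 - 6*5))² - (-22 + 22)/(-5 + 18)) - 50)*(4 - 1*(-7)²) = (((7 + (9 - 1*30))² - 0/13) - 50)*(4 - 1*49) = (((7 + (9 - 30))² - 0/13) - 50)*(4 - 49) = (((7 - 21)² - 1*0) - 50)*(-45) = (((-14)² + 0) - 50)*(-45) = ((196 + 0) - 50)*(-45) = (196 - 50)*(-45) = 146*(-45) = -6570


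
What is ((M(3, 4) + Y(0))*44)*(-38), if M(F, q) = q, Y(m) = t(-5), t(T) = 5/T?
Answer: -5016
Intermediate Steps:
Y(m) = -1 (Y(m) = 5/(-5) = 5*(-1/5) = -1)
((M(3, 4) + Y(0))*44)*(-38) = ((4 - 1)*44)*(-38) = (3*44)*(-38) = 132*(-38) = -5016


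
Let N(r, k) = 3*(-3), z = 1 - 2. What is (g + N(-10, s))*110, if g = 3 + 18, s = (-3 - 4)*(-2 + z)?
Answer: 1320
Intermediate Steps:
z = -1
s = 21 (s = (-3 - 4)*(-2 - 1) = -7*(-3) = 21)
N(r, k) = -9
g = 21
(g + N(-10, s))*110 = (21 - 9)*110 = 12*110 = 1320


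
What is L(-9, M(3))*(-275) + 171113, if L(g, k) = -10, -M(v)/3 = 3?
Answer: 173863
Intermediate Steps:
M(v) = -9 (M(v) = -3*3 = -9)
L(-9, M(3))*(-275) + 171113 = -10*(-275) + 171113 = 2750 + 171113 = 173863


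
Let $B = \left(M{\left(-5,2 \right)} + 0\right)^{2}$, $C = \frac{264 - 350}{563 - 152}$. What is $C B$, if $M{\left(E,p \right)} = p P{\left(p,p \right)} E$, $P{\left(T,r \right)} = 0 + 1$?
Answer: $- \frac{8600}{411} \approx -20.925$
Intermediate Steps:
$P{\left(T,r \right)} = 1$
$C = - \frac{86}{411} \approx -0.20925$
$M{\left(E,p \right)} = E p$ ($M{\left(E,p \right)} = p 1 E = p E = E p$)
$B = 100$ ($B = \left(\left(-5\right) 2 + 0\right)^{2} = \left(-10 + 0\right)^{2} = \left(-10\right)^{2} = 100$)
$C B = \left(- \frac{86}{411}\right) 100 = - \frac{8600}{411}$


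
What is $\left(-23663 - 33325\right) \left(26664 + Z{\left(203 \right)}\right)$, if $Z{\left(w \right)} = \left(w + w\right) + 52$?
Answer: $-1545628536$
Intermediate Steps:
$Z{\left(w \right)} = 52 + 2 w$ ($Z{\left(w \right)} = 2 w + 52 = 52 + 2 w$)
$\left(-23663 - 33325\right) \left(26664 + Z{\left(203 \right)}\right) = \left(-23663 - 33325\right) \left(26664 + \left(52 + 2 \cdot 203\right)\right) = - 56988 \left(26664 + \left(52 + 406\right)\right) = - 56988 \left(26664 + 458\right) = \left(-56988\right) 27122 = -1545628536$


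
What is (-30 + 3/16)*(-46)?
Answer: 10971/8 ≈ 1371.4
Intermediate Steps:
(-30 + 3/16)*(-46) = -477/16*(-46) = 10971/8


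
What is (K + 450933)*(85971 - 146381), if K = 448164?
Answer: -54314449770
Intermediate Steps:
(K + 450933)*(85971 - 146381) = (448164 + 450933)*(85971 - 146381) = 899097*(-60410) = -54314449770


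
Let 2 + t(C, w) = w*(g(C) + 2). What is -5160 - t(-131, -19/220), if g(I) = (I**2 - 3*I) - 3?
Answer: -801253/220 ≈ -3642.1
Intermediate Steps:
g(I) = -3 + I**2 - 3*I
t(C, w) = -2 + w*(-1 + C**2 - 3*C) (t(C, w) = -2 + w*((-3 + C**2 - 3*C) + 2) = -2 + w*(-1 + C**2 - 3*C))
-5160 - t(-131, -19/220) = -5160 - (-2 - (-19)/220 - 19/220*(-131)**2 - 3*(-131)*(-19/220)) = -5160 - (-2 - (-19)/220 - 19*1/220*17161 - 3*(-131)*(-19*1/220)) = -5160 - (-2 - 1*(-19/220) - 19/220*17161 - 3*(-131)*(-19/220)) = -5160 - (-2 + 19/220 - 326059/220 - 7467/220) = -5160 - 1*(-333947/220) = -5160 + 333947/220 = -801253/220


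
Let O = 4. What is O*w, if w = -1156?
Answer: -4624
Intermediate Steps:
O*w = 4*(-1156) = -4624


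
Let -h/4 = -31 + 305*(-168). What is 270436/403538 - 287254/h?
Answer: -1373995637/1880890618 ≈ -0.73050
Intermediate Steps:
h = 205084 (h = -4*(-31 + 305*(-168)) = -4*(-31 - 51240) = -4*(-51271) = 205084)
270436/403538 - 287254/h = 270436/403538 - 287254/205084 = 270436*(1/403538) - 287254*1/205084 = 135218/201769 - 13057/9322 = -1373995637/1880890618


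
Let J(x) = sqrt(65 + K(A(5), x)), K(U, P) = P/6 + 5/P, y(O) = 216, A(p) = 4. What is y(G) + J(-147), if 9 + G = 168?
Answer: 216 + sqrt(71382)/42 ≈ 222.36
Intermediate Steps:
G = 159 (G = -9 + 168 = 159)
K(U, P) = 5/P + P/6 (K(U, P) = P*(1/6) + 5/P = P/6 + 5/P = 5/P + P/6)
J(x) = sqrt(65 + 5/x + x/6) (J(x) = sqrt(65 + (5/x + x/6)) = sqrt(65 + 5/x + x/6))
y(G) + J(-147) = 216 + sqrt(2340 + 6*(-147) + 180/(-147))/6 = 216 + sqrt(2340 - 882 + 180*(-1/147))/6 = 216 + sqrt(2340 - 882 - 60/49)/6 = 216 + sqrt(71382/49)/6 = 216 + (sqrt(71382)/7)/6 = 216 + sqrt(71382)/42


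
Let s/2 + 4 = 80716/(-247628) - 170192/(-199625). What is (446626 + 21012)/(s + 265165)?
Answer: 5779156858575250/3276872242586913 ≈ 1.7636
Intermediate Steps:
s = -85849792462/12358184875 (s = -8 + 2*(80716/(-247628) - 170192/(-199625)) = -8 + 2*(80716*(-1/247628) - 170192*(-1/199625)) = -8 + 2*(-20179/61907 + 170192/199625) = -8 + 2*(6507843269/12358184875) = -8 + 13015686538/12358184875 = -85849792462/12358184875 ≈ -6.9468)
(446626 + 21012)/(s + 265165) = (446626 + 21012)/(-85849792462/12358184875 + 265165) = 467638/(3276872242586913/12358184875) = 467638*(12358184875/3276872242586913) = 5779156858575250/3276872242586913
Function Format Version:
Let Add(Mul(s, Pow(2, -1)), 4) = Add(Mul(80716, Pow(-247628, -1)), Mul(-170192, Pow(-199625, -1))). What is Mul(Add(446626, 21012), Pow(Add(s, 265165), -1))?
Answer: Rational(5779156858575250, 3276872242586913) ≈ 1.7636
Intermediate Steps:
s = Rational(-85849792462, 12358184875) (s = Add(-8, Mul(2, Add(Mul(80716, Pow(-247628, -1)), Mul(-170192, Pow(-199625, -1))))) = Add(-8, Mul(2, Add(Mul(80716, Rational(-1, 247628)), Mul(-170192, Rational(-1, 199625))))) = Add(-8, Mul(2, Add(Rational(-20179, 61907), Rational(170192, 199625)))) = Add(-8, Mul(2, Rational(6507843269, 12358184875))) = Add(-8, Rational(13015686538, 12358184875)) = Rational(-85849792462, 12358184875) ≈ -6.9468)
Mul(Add(446626, 21012), Pow(Add(s, 265165), -1)) = Mul(Add(446626, 21012), Pow(Add(Rational(-85849792462, 12358184875), 265165), -1)) = Mul(467638, Pow(Rational(3276872242586913, 12358184875), -1)) = Mul(467638, Rational(12358184875, 3276872242586913)) = Rational(5779156858575250, 3276872242586913)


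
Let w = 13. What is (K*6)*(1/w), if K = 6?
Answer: 36/13 ≈ 2.7692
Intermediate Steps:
(K*6)*(1/w) = (6*6)*(1/13) = 36*(1*(1/13)) = 36*(1/13) = 36/13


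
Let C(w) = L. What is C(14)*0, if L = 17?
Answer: 0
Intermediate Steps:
C(w) = 17
C(14)*0 = 17*0 = 0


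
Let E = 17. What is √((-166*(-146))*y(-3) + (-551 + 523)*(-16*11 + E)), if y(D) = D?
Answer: 12*I*√474 ≈ 261.26*I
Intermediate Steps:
√((-166*(-146))*y(-3) + (-551 + 523)*(-16*11 + E)) = √(-166*(-146)*(-3) + (-551 + 523)*(-16*11 + 17)) = √(24236*(-3) - 28*(-176 + 17)) = √(-72708 - 28*(-159)) = √(-72708 + 4452) = √(-68256) = 12*I*√474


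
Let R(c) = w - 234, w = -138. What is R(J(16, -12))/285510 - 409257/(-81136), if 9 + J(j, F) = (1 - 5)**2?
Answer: 628047223/124543760 ≈ 5.0428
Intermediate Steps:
J(j, F) = 7 (J(j, F) = -9 + (1 - 5)**2 = -9 + (-4)**2 = -9 + 16 = 7)
R(c) = -372 (R(c) = -138 - 234 = -372)
R(J(16, -12))/285510 - 409257/(-81136) = -372/285510 - 409257/(-81136) = -372*1/285510 - 409257*(-1/81136) = -2/1535 + 409257/81136 = 628047223/124543760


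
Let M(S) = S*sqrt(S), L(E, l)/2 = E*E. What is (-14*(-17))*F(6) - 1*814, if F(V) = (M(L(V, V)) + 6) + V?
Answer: 2042 + 102816*sqrt(2) ≈ 1.4745e+5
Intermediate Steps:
L(E, l) = 2*E**2 (L(E, l) = 2*(E*E) = 2*E**2)
M(S) = S**(3/2)
F(V) = 6 + V + 2*sqrt(2)*(V**2)**(3/2) (F(V) = ((2*V**2)**(3/2) + 6) + V = (2*sqrt(2)*(V**2)**(3/2) + 6) + V = (6 + 2*sqrt(2)*(V**2)**(3/2)) + V = 6 + V + 2*sqrt(2)*(V**2)**(3/2))
(-14*(-17))*F(6) - 1*814 = (-14*(-17))*(6 + 6 + 2*sqrt(2)*(6**2)**(3/2)) - 1*814 = 238*(6 + 6 + 2*sqrt(2)*36**(3/2)) - 814 = 238*(6 + 6 + 2*sqrt(2)*216) - 814 = 238*(6 + 6 + 432*sqrt(2)) - 814 = 238*(12 + 432*sqrt(2)) - 814 = (2856 + 102816*sqrt(2)) - 814 = 2042 + 102816*sqrt(2)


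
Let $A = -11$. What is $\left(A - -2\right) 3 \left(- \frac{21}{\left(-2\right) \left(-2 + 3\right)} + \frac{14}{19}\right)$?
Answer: $- \frac{11529}{38} \approx -303.39$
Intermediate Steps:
$\left(A - -2\right) 3 \left(- \frac{21}{\left(-2\right) \left(-2 + 3\right)} + \frac{14}{19}\right) = \left(-11 - -2\right) 3 \left(- \frac{21}{\left(-2\right) \left(-2 + 3\right)} + \frac{14}{19}\right) = \left(-11 + 2\right) 3 \left(- \frac{21}{\left(-2\right) 1} + 14 \cdot \frac{1}{19}\right) = \left(-9\right) 3 \left(- \frac{21}{-2} + \frac{14}{19}\right) = - 27 \left(\left(-21\right) \left(- \frac{1}{2}\right) + \frac{14}{19}\right) = - 27 \left(\frac{21}{2} + \frac{14}{19}\right) = \left(-27\right) \frac{427}{38} = - \frac{11529}{38}$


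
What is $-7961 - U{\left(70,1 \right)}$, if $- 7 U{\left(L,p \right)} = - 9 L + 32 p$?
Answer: $- \frac{56325}{7} \approx -8046.4$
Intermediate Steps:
$U{\left(L,p \right)} = - \frac{32 p}{7} + \frac{9 L}{7}$ ($U{\left(L,p \right)} = - \frac{- 9 L + 32 p}{7} = - \frac{32 p}{7} + \frac{9 L}{7}$)
$-7961 - U{\left(70,1 \right)} = -7961 - \left(\left(- \frac{32}{7}\right) 1 + \frac{9}{7} \cdot 70\right) = -7961 - \left(- \frac{32}{7} + 90\right) = -7961 - \frac{598}{7} = - \frac{56325}{7}$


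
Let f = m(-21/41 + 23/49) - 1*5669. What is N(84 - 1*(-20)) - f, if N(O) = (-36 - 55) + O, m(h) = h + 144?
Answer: 11125928/2009 ≈ 5538.0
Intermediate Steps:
m(h) = 144 + h
N(O) = -91 + O
f = -11099811/2009 (f = (144 + (-21/41 + 23/49)) - 1*5669 = (144 + (-21*1/41 + 23*(1/49))) - 5669 = (144 + (-21/41 + 23/49)) - 5669 = (144 - 86/2009) - 5669 = 289210/2009 - 5669 = -11099811/2009 ≈ -5525.0)
N(84 - 1*(-20)) - f = (-91 + (84 - 1*(-20))) - 1*(-11099811/2009) = (-91 + (84 + 20)) + 11099811/2009 = (-91 + 104) + 11099811/2009 = 13 + 11099811/2009 = 11125928/2009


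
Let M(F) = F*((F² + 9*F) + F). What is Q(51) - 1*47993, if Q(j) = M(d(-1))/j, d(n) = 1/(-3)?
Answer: -66086332/1377 ≈ -47993.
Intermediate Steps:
d(n) = -⅓
M(F) = F*(F² + 10*F)
Q(j) = 29/(27*j) (Q(j) = ((-⅓)²*(10 - ⅓))/j = ((⅑)*(29/3))/j = 29/(27*j))
Q(51) - 1*47993 = (29/27)/51 - 1*47993 = (29/27)*(1/51) - 47993 = 29/1377 - 47993 = -66086332/1377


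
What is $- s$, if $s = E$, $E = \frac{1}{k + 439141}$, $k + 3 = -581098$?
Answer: $\frac{1}{141960} \approx 7.0442 \cdot 10^{-6}$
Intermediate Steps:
$k = -581101$ ($k = -3 - 581098 = -581101$)
$E = - \frac{1}{141960}$ ($E = \frac{1}{-581101 + 439141} = \frac{1}{-141960} = - \frac{1}{141960} \approx -7.0442 \cdot 10^{-6}$)
$s = - \frac{1}{141960} \approx -7.0442 \cdot 10^{-6}$
$- s = \left(-1\right) \left(- \frac{1}{141960}\right) = \frac{1}{141960}$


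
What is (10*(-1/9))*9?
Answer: -10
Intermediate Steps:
(10*(-1/9))*9 = -10/9*9 = -10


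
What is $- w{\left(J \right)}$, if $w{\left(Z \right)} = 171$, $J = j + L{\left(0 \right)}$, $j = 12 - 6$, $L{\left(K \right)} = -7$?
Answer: $-171$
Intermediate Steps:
$j = 6$
$J = -1$ ($J = 6 - 7 = -1$)
$- w{\left(J \right)} = \left(-1\right) 171 = -171$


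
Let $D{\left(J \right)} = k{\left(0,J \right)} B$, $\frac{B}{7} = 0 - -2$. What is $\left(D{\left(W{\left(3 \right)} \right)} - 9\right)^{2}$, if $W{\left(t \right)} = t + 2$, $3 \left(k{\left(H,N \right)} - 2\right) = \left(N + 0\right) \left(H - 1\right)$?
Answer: $\frac{169}{9} \approx 18.778$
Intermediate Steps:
$k{\left(H,N \right)} = 2 + \frac{N \left(-1 + H\right)}{3}$ ($k{\left(H,N \right)} = 2 + \frac{\left(N + 0\right) \left(H - 1\right)}{3} = 2 + \frac{N \left(-1 + H\right)}{3}$)
$B = 14$ ($B = 7 \left(0 - -2\right) = 7 \left(0 + 2\right) = 7 \cdot 2 = 14$)
$W{\left(t \right)} = 2 + t$
$D{\left(J \right)} = 28 - \frac{14 J}{3}$ ($D{\left(J \right)} = \left(2 - \frac{J}{3} + \frac{1}{3} \cdot 0 J\right) 14 = \left(2 - \frac{J}{3} + 0\right) 14 = \left(2 - \frac{J}{3}\right) 14 = 28 - \frac{14 J}{3}$)
$\left(D{\left(W{\left(3 \right)} \right)} - 9\right)^{2} = \left(\left(28 - \frac{14 \left(2 + 3\right)}{3}\right) - 9\right)^{2} = \left(\left(28 - \frac{70}{3}\right) - 9\right)^{2} = \left(\frac{14}{3} - 9\right)^{2} = \left(- \frac{13}{3}\right)^{2} = \frac{169}{9}$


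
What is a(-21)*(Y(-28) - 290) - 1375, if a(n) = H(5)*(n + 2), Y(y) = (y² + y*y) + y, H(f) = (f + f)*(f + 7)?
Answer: -2851375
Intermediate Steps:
H(f) = 2*f*(7 + f) (H(f) = (2*f)*(7 + f) = 2*f*(7 + f))
Y(y) = y + 2*y² (Y(y) = (y² + y²) + y = 2*y² + y = y + 2*y²)
a(n) = 240 + 120*n (a(n) = (2*5*(7 + 5))*(n + 2) = (2*5*12)*(2 + n) = 120*(2 + n) = 240 + 120*n)
a(-21)*(Y(-28) - 290) - 1375 = (240 + 120*(-21))*(-28*(1 + 2*(-28)) - 290) - 1375 = (240 - 2520)*(-28*(1 - 56) - 290) - 1375 = -2280*(-28*(-55) - 290) - 1375 = -2280*(1540 - 290) - 1375 = -2280*1250 - 1375 = -2850000 - 1375 = -2851375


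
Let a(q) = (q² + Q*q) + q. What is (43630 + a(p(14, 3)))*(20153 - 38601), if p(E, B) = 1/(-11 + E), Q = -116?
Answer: -7237630048/9 ≈ -8.0418e+8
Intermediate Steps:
a(q) = q² - 115*q (a(q) = (q² - 116*q) + q = q² - 115*q)
(43630 + a(p(14, 3)))*(20153 - 38601) = (43630 + (-115 + 1/(-11 + 14))/(-11 + 14))*(20153 - 38601) = (43630 + (-115 + 1/3)/3)*(-18448) = (43630 + (-115 + ⅓)/3)*(-18448) = (43630 + (⅓)*(-344/3))*(-18448) = (43630 - 344/9)*(-18448) = (392326/9)*(-18448) = -7237630048/9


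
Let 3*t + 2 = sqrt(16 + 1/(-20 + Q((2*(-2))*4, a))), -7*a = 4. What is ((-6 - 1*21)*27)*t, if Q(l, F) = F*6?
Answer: 486 - 243*sqrt(107297)/82 ≈ -484.70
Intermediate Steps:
a = -4/7 (a = -1/7*4 = -4/7 ≈ -0.57143)
Q(l, F) = 6*F
t = -2/3 + sqrt(107297)/246 (t = -2/3 + sqrt(16 + 1/(-20 + 6*(-4/7)))/3 = -2/3 + sqrt(16 + 1/(-20 - 24/7))/3 = -2/3 + sqrt(16 + 1/(-164/7))/3 = -2/3 + sqrt(16 - 7/164)/3 = -2/3 + sqrt(2617/164)/3 = -2/3 + (sqrt(107297)/82)/3 = -2/3 + sqrt(107297)/246 ≈ 0.66489)
((-6 - 1*21)*27)*t = ((-6 - 1*21)*27)*(-2/3 + sqrt(107297)/246) = ((-6 - 21)*27)*(-2/3 + sqrt(107297)/246) = (-27*27)*(-2/3 + sqrt(107297)/246) = -729*(-2/3 + sqrt(107297)/246) = 486 - 243*sqrt(107297)/82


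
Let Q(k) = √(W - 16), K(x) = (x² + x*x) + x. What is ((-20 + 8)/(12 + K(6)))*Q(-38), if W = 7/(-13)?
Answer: -2*I*√2795/195 ≈ -0.54223*I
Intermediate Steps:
W = -7/13 (W = 7*(-1/13) = -7/13 ≈ -0.53846)
K(x) = x + 2*x² (K(x) = (x² + x²) + x = 2*x² + x = x + 2*x²)
Q(k) = I*√2795/13 (Q(k) = √(-7/13 - 16) = √(-215/13) = I*√2795/13)
((-20 + 8)/(12 + K(6)))*Q(-38) = ((-20 + 8)/(12 + 6*(1 + 2*6)))*(I*√2795/13) = (-12/(12 + 6*(1 + 12)))*(I*√2795/13) = (-12/(12 + 6*13))*(I*√2795/13) = (-12/(12 + 78))*(I*√2795/13) = (-12/90)*(I*√2795/13) = (-12*1/90)*(I*√2795/13) = -2*I*√2795/195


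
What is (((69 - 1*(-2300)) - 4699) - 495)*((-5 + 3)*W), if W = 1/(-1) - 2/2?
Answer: -11300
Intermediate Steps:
W = -2 (W = 1*(-1) - 2*1/2 = -1 - 1 = -2)
(((69 - 1*(-2300)) - 4699) - 495)*((-5 + 3)*W) = (((69 - 1*(-2300)) - 4699) - 495)*((-5 + 3)*(-2)) = (((69 + 2300) - 4699) - 495)*(-2*(-2)) = ((2369 - 4699) - 495)*4 = (-2330 - 495)*4 = -2825*4 = -11300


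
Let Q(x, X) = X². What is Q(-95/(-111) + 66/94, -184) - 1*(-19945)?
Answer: 53801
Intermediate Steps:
Q(-95/(-111) + 66/94, -184) - 1*(-19945) = (-184)² - 1*(-19945) = 33856 + 19945 = 53801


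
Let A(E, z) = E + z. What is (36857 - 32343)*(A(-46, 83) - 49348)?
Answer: -222589854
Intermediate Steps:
(36857 - 32343)*(A(-46, 83) - 49348) = (36857 - 32343)*((-46 + 83) - 49348) = 4514*(37 - 49348) = 4514*(-49311) = -222589854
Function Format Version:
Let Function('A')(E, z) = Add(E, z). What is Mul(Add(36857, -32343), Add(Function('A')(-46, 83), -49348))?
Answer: -222589854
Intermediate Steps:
Mul(Add(36857, -32343), Add(Function('A')(-46, 83), -49348)) = Mul(Add(36857, -32343), Add(Add(-46, 83), -49348)) = Mul(4514, Add(37, -49348)) = Mul(4514, -49311) = -222589854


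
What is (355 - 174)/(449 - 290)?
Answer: 181/159 ≈ 1.1384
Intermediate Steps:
(355 - 174)/(449 - 290) = 181/159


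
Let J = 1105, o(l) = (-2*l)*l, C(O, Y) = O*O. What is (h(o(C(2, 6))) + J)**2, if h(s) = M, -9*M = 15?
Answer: 10956100/9 ≈ 1.2173e+6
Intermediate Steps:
C(O, Y) = O**2
o(l) = -2*l**2
M = -5/3 (M = -1/9*15 = -5/3 ≈ -1.6667)
h(s) = -5/3
(h(o(C(2, 6))) + J)**2 = (-5/3 + 1105)**2 = (3310/3)**2 = 10956100/9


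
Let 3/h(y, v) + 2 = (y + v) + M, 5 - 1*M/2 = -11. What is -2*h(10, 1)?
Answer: -6/41 ≈ -0.14634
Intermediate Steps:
M = 32 (M = 10 - 2*(-11) = 10 + 22 = 32)
h(y, v) = 3/(30 + v + y) (h(y, v) = 3/(-2 + ((y + v) + 32)) = 3/(-2 + ((v + y) + 32)) = 3/(-2 + (32 + v + y)) = 3/(30 + v + y))
-2*h(10, 1) = -6/(30 + 1 + 10) = -6/41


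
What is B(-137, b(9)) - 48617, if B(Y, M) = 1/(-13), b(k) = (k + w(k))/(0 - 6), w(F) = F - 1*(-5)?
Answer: -632022/13 ≈ -48617.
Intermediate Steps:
w(F) = 5 + F (w(F) = F + 5 = 5 + F)
b(k) = -⅚ - k/3 (b(k) = (k + (5 + k))/(0 - 6) = (5 + 2*k)/(-6) = (5 + 2*k)*(-⅙) = -⅚ - k/3)
B(Y, M) = -1/13
B(-137, b(9)) - 48617 = -1/13 - 48617 = -632022/13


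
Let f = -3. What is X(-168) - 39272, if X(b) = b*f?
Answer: -38768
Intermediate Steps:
X(b) = -3*b (X(b) = b*(-3) = -3*b)
X(-168) - 39272 = -3*(-168) - 39272 = 504 - 39272 = -38768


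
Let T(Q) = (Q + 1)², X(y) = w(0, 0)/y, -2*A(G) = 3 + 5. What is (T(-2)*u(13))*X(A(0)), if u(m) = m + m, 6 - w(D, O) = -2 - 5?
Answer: -169/2 ≈ -84.500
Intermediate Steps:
A(G) = -4 (A(G) = -(3 + 5)/2 = -½*8 = -4)
w(D, O) = 13 (w(D, O) = 6 - (-2 - 5) = 6 - 1*(-7) = 6 + 7 = 13)
X(y) = 13/y
u(m) = 2*m
T(Q) = (1 + Q)²
(T(-2)*u(13))*X(A(0)) = ((1 - 2)²*(2*13))*(13/(-4)) = ((-1)²*26)*(13*(-¼)) = (1*26)*(-13/4) = 26*(-13/4) = -169/2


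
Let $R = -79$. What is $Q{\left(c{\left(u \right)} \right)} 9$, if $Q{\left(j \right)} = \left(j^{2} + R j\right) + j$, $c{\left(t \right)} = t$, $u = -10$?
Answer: $7920$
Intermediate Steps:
$Q{\left(j \right)} = j^{2} - 78 j$ ($Q{\left(j \right)} = \left(j^{2} - 79 j\right) + j = j^{2} - 78 j$)
$Q{\left(c{\left(u \right)} \right)} 9 = - 10 \left(-78 - 10\right) 9 = \left(-10\right) \left(-88\right) 9 = 880 \cdot 9 = 7920$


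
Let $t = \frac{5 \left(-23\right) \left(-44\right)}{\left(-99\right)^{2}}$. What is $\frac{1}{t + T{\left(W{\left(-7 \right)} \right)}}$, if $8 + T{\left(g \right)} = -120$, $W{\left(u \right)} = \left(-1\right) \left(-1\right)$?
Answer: $- \frac{891}{113588} \approx -0.0078441$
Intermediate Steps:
$W{\left(u \right)} = 1$
$T{\left(g \right)} = -128$ ($T{\left(g \right)} = -8 - 120 = -128$)
$t = \frac{460}{891}$ ($t = \frac{\left(-115\right) \left(-44\right)}{9801} = 5060 \cdot \frac{1}{9801} = \frac{460}{891} \approx 0.51627$)
$\frac{1}{t + T{\left(W{\left(-7 \right)} \right)}} = \frac{1}{\frac{460}{891} - 128} = \frac{1}{- \frac{113588}{891}} = - \frac{891}{113588}$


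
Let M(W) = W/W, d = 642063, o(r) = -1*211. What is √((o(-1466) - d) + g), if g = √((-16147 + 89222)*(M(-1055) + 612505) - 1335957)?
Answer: √(-642274 + √44757539993) ≈ 656.29*I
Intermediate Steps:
o(r) = -211
M(W) = 1
g = √44757539993 (g = √((-16147 + 89222)*(1 + 612505) - 1335957) = √(73075*612506 - 1335957) = √(44758875950 - 1335957) = √44757539993 ≈ 2.1156e+5)
√((o(-1466) - d) + g) = √((-211 - 1*642063) + √44757539993) = √((-211 - 642063) + √44757539993) = √(-642274 + √44757539993)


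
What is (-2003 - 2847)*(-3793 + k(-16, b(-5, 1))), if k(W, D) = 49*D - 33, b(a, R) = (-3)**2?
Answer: 16417250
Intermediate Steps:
b(a, R) = 9
k(W, D) = -33 + 49*D
(-2003 - 2847)*(-3793 + k(-16, b(-5, 1))) = (-2003 - 2847)*(-3793 + (-33 + 49*9)) = -4850*(-3793 + (-33 + 441)) = -4850*(-3793 + 408) = -4850*(-3385) = 16417250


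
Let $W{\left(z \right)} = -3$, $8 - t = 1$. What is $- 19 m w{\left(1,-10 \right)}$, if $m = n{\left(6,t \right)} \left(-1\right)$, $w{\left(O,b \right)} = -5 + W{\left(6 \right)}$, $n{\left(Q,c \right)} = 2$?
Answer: $-304$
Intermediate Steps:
$t = 7$ ($t = 8 - 1 = 7$)
$w{\left(O,b \right)} = -8$ ($w{\left(O,b \right)} = -5 - 3 = -8$)
$m = -2$ ($m = 2 \left(-1\right) = -2$)
$- 19 m w{\left(1,-10 \right)} = \left(-19\right) \left(-2\right) \left(-8\right) = 38 \left(-8\right) = -304$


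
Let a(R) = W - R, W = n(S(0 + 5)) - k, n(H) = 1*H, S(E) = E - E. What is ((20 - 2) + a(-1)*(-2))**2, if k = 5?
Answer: 676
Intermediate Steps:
S(E) = 0
n(H) = H
W = -5 (W = 0 - 1*5 = 0 - 5 = -5)
a(R) = -5 - R
((20 - 2) + a(-1)*(-2))**2 = ((20 - 2) + (-5 - 1*(-1))*(-2))**2 = (18 + (-5 + 1)*(-2))**2 = (18 - 4*(-2))**2 = (18 + 8)**2 = 26**2 = 676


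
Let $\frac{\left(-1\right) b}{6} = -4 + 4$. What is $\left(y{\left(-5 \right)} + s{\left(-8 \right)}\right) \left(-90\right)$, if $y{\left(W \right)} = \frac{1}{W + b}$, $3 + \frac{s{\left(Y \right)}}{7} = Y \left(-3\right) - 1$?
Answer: $-12582$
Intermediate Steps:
$s{\left(Y \right)} = -28 - 21 Y$ ($s{\left(Y \right)} = -21 + 7 \left(Y \left(-3\right) - 1\right) = -21 + 7 \left(- 3 Y - 1\right) = -21 + 7 \left(-1 - 3 Y\right) = -21 - \left(7 + 21 Y\right) = -28 - 21 Y$)
$b = 0$ ($b = - 6 \left(-4 + 4\right) = \left(-6\right) 0 = 0$)
$y{\left(W \right)} = \frac{1}{W}$ ($y{\left(W \right)} = \frac{1}{W + 0} = \frac{1}{W}$)
$\left(y{\left(-5 \right)} + s{\left(-8 \right)}\right) \left(-90\right) = \left(\frac{1}{-5} - -140\right) \left(-90\right) = \left(- \frac{1}{5} + \left(-28 + 168\right)\right) \left(-90\right) = \left(- \frac{1}{5} + 140\right) \left(-90\right) = \frac{699}{5} \left(-90\right) = -12582$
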